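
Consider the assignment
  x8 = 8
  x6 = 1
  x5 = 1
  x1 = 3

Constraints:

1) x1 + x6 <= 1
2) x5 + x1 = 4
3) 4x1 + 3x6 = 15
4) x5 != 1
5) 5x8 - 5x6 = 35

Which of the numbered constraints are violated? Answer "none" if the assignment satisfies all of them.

1) x1 + x6 = 3 + 1 = 4; 4 > 1, bound 1 not met  fails
2) x5 + x1 = 1 + 3 = 4  holds
3) 4x1 + 3x6 = 4(3) + 3(1) = 15  holds
4) x5 = 1, but 1 is required to differ  fails
5) 5x8 - 5x6 = 5(8) - 5(1) = 35  holds

Constraints 1 and 4 are violated.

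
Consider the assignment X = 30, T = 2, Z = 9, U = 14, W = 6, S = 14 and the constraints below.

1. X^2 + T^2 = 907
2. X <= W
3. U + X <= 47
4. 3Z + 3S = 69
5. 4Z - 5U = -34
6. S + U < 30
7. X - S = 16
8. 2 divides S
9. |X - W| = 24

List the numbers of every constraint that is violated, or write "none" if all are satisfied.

1. X^2 + T^2 = 30^2 + 2^2 = 900 + 4 = 904, not 907 — fails.
2. X = 30, W = 6; 30 > 6 (want ≤) — fails.
3. U + X = 14 + 30 = 44; 44 ≤ 47 — holds.
4. 3Z + 3S = 3(9) + 3(14) = 69 — holds.
5. 4Z - 5U = 4(9) - 5(14) = -34 — holds.
6. S + U = 14 + 14 = 28; 28 < 30 — holds.
7. X - S = 30 - 14 = 16 — holds.
8. 14 / 2 = 7, so 2 divides 14 — holds.
9. |30 - 6| = 24 — holds.

Constraints 1, 2 do not hold.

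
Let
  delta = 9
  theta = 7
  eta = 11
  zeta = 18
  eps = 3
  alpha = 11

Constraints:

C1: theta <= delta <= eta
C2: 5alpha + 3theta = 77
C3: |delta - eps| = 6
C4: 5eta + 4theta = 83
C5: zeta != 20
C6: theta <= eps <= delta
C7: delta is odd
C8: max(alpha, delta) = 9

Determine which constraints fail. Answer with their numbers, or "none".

Violated: 2, 6, 8.

C1: values 7 <= 9 <= 11  ✓
C2: 5alpha + 3theta = 5(11) + 3(7) = 76, not 77  ✗
C3: |9 - 3| = 6  ✓
C4: 5eta + 4theta = 5(11) + 4(7) = 83  ✓
C5: zeta = 18, and 18 ≠ 20  ✓
C6: values 7, 3, 9; theta = 7 is not <= eps = 3  ✗
C7: delta = 9 is odd  ✓
C8: max(11, 9) = 11, not 9  ✗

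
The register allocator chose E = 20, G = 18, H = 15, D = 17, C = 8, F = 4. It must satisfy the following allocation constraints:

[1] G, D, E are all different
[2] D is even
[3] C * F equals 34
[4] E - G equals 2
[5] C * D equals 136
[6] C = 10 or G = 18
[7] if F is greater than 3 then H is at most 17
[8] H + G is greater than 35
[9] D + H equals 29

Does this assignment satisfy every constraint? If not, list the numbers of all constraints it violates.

[1] values 18, 17, 20 are pairwise distinct — OK.
[2] D = 17 is odd — violated.
[3] C * F = 8 * 4 = 32, not 34 — violated.
[4] E - G = 20 - 18 = 2 — OK.
[5] C * D = 8 * 17 = 136 — OK.
[6] C = 8 ≠ 10, but G = 18 = 18 (second disjunct) — OK.
[7] F = 4 > 3, so we need H ≤ 17; H = 15 ≤ 17 — OK.
[8] H + G = 15 + 18 = 33; 33 ≤ 35, bound 35 not met — violated.
[9] D + H = 17 + 15 = 32, not 29 — violated.

Constraints 2, 3, 8, 9 are violated.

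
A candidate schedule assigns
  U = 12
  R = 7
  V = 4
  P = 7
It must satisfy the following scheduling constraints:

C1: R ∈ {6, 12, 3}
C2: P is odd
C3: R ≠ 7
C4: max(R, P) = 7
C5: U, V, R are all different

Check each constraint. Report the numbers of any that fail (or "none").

C1: R = 7 is not in {6, 12, 3} — violated.
C2: P = 7 is odd — OK.
C3: R = 7, but 7 is required to differ — violated.
C4: max(7, 7) = 7 — OK.
C5: values 12, 4, 7 are pairwise distinct — OK.

The assignment fails constraints 1 and 3.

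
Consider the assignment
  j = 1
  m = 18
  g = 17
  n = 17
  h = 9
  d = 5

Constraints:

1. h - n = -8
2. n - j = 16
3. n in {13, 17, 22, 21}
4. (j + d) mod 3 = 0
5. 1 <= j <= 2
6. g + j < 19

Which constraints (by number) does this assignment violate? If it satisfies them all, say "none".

1. h - n = 9 - 17 = -8  true
2. n - j = 17 - 1 = 16  true
3. n = 17 is in {13, 17, 22, 21}  true
4. j + d = 6; 6 mod 3 = 0  true
5. j = 1 lies in [1, 2]  true
6. g + j = 17 + 1 = 18; 18 < 19  true

Yes — all constraints hold.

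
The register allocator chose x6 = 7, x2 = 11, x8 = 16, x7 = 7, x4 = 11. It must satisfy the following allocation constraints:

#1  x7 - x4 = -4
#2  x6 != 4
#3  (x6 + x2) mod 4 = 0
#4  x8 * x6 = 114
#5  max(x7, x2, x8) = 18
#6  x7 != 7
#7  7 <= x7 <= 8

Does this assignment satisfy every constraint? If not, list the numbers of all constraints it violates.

#1 x7 - x4 = 7 - 11 = -4 — OK.
#2 x6 = 7, and 7 ≠ 4 — OK.
#3 x6 + x2 = 18; 18 mod 4 = 2, not 0 — violated.
#4 x8 * x6 = 16 * 7 = 112, not 114 — violated.
#5 max(7, 11, 16) = 16, not 18 — violated.
#6 x7 = 7, but 7 is required to differ — violated.
#7 x7 = 7 lies in [7, 8] — OK.

The assignment fails constraints 3, 4, 5, 6.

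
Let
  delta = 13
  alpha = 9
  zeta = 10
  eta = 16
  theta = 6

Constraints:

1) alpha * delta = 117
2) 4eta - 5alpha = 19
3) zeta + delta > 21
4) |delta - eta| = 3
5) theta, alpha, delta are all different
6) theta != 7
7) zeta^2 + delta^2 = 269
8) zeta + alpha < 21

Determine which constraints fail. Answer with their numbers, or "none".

1) alpha * delta = 9 * 13 = 117 — satisfied.
2) 4eta - 5alpha = 4(16) - 5(9) = 19 — satisfied.
3) zeta + delta = 10 + 13 = 23; 23 > 21 — satisfied.
4) |13 - 16| = 3 — satisfied.
5) values 6, 9, 13 are pairwise distinct — satisfied.
6) theta = 6, and 6 ≠ 7 — satisfied.
7) zeta^2 + delta^2 = 10^2 + 13^2 = 100 + 169 = 269 — satisfied.
8) zeta + alpha = 10 + 9 = 19; 19 < 21 — satisfied.

Yes — all constraints hold.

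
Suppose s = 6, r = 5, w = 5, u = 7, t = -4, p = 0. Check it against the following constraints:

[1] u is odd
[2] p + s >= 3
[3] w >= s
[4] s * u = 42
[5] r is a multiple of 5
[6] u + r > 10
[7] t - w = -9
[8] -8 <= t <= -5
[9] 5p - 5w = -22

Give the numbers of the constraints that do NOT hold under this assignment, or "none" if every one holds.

[1] u = 7 is odd  yes
[2] p + s = 0 + 6 = 6; 6 ≥ 3  yes
[3] w = 5, s = 6; 5 < 6 (want ≥)  no
[4] s * u = 6 * 7 = 42  yes
[5] 5 / 5 = 1, so 5 divides 5  yes
[6] u + r = 7 + 5 = 12; 12 > 10  yes
[7] t - w = -4 - 5 = -9  yes
[8] t = -4 is outside [-8, -5]  no
[9] 5p - 5w = 5(0) - 5(5) = -25, not -22  no

Violated: 3, 8, and 9.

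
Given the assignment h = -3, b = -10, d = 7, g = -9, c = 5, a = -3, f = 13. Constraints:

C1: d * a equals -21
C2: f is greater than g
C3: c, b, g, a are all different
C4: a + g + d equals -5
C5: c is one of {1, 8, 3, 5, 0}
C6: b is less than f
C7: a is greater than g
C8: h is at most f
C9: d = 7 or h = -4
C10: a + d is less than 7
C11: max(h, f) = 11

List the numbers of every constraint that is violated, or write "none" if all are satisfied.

C1: d * a = 7 * (-3) = -21 — satisfied.
C2: f = 13, g = -9; 13 > -9 — satisfied.
C3: values 5, -10, -9, -3 are pairwise distinct — satisfied.
C4: a + g + d = -3 + (-9) + 7 = -5 — satisfied.
C5: c = 5 is in {1, 8, 3, 5, 0} — satisfied.
C6: b = -10, f = 13; -10 < 13 — satisfied.
C7: a = -3, g = -9; -3 > -9 — satisfied.
C8: h = -3, f = 13; -3 ≤ 13 — satisfied.
C9: d = 7 = 7 (first disjunct) — satisfied.
C10: a + d = -3 + 7 = 4; 4 < 7 — satisfied.
C11: max(-3, 13) = 13, not 11 — violated.

The assignment fails constraint 11.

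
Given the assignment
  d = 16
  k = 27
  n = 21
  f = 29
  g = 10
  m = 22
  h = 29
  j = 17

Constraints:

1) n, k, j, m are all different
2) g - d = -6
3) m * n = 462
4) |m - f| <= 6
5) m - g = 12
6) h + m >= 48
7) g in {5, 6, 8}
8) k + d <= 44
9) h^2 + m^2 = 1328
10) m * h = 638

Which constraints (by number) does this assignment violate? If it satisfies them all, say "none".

1) values 21, 27, 17, 22 are pairwise distinct — holds.
2) g - d = 10 - 16 = -6 — holds.
3) m * n = 22 * 21 = 462 — holds.
4) |22 - 29| = 7; 7 > 6, exceeds bound 6 — does not hold.
5) m - g = 22 - 10 = 12 — holds.
6) h + m = 29 + 22 = 51; 51 ≥ 48 — holds.
7) g = 10 is not in {5, 6, 8} — does not hold.
8) k + d = 27 + 16 = 43; 43 ≤ 44 — holds.
9) h^2 + m^2 = 29^2 + 22^2 = 841 + 484 = 1325, not 1328 — does not hold.
10) m * h = 22 * 29 = 638 — holds.

The assignment fails constraints 4, 7, and 9.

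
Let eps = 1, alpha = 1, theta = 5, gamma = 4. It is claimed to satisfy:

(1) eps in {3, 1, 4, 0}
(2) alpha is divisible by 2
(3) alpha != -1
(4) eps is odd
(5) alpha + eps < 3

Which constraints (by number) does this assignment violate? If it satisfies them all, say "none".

No — constraint 2 is not satisfied.

(1) eps = 1 is in {3, 1, 4, 0}  true
(2) 1 = 2*0 + 1, so 2 does not divide 1  false
(3) alpha = 1, and 1 ≠ -1  true
(4) eps = 1 is odd  true
(5) alpha + eps = 1 + 1 = 2; 2 < 3  true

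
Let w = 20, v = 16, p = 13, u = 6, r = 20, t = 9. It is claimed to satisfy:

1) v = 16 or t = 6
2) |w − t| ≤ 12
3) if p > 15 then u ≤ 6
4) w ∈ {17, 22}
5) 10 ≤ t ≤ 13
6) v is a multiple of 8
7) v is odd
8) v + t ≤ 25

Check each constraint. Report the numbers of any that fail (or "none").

Constraints 4, 5, 7 do not hold.

1) v = 16 = 16 (first disjunct)  true
2) |20 − 9| = 11; 11 ≤ 12  true
3) p = 13, not > 15; antecedent false, conditional vacuously true  true
4) w = 20 is not in {17, 22}  false
5) t = 9 is outside [10, 13]  false
6) 16 / 8 = 2, so 8 divides 16  true
7) v = 16 is even  false
8) v + t = 16 + 9 = 25; 25 ≤ 25  true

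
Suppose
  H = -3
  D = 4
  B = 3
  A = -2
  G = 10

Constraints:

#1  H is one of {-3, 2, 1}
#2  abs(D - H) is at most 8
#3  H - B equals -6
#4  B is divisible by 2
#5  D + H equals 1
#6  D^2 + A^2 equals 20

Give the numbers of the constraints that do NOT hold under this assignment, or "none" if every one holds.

#1 H = -3 is in {-3, 2, 1} — holds.
#2 abs(4 - (-3)) = 7; 7 ≤ 8 — holds.
#3 H - B = -3 - 3 = -6 — holds.
#4 3 = 2*1 + 1, so 2 does not divide 3 — fails.
#5 D + H = 4 + (-3) = 1 — holds.
#6 D^2 + A^2 = 4^2 + (-2)^2 = 16 + 4 = 20 — holds.

No — constraint 4 is not satisfied.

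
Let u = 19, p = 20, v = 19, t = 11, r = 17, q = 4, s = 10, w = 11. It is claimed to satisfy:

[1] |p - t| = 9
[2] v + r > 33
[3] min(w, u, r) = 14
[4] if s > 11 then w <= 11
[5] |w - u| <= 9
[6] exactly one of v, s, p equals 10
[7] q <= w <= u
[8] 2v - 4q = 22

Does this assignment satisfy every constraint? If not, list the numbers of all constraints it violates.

Constraint 3 does not hold.

[1] |20 - 11| = 9  holds
[2] v + r = 19 + 17 = 36; 36 > 33  holds
[3] min(11, 19, 17) = 11, not 14  fails
[4] s = 10, not > 11; antecedent false, conditional vacuously true  holds
[5] |11 - 19| = 8; 8 ≤ 9  holds
[6] v=19, s=10, p=20; 1 of them equals 10  holds
[7] values 4 <= 11 <= 19  holds
[8] 2v - 4q = 2(19) - 4(4) = 22  holds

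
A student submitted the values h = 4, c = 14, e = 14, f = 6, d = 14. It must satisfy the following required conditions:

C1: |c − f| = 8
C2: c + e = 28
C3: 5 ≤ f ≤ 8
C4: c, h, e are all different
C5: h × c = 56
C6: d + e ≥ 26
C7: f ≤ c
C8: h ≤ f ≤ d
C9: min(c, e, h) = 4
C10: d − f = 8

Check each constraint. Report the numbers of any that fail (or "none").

Constraint 4 is violated.

C1: |14 − 6| = 8  ✔
C2: c + e = 14 + 14 = 28  ✔
C3: f = 6 lies in [5, 8]  ✔
C4: c = e = 14, not all different  ✘
C5: h × c = 4 × 14 = 56  ✔
C6: d + e = 14 + 14 = 28; 28 ≥ 26  ✔
C7: f = 6, c = 14; 6 ≤ 14  ✔
C8: values 4 ≤ 6 ≤ 14  ✔
C9: min(14, 14, 4) = 4  ✔
C10: d − f = 14 − 6 = 8  ✔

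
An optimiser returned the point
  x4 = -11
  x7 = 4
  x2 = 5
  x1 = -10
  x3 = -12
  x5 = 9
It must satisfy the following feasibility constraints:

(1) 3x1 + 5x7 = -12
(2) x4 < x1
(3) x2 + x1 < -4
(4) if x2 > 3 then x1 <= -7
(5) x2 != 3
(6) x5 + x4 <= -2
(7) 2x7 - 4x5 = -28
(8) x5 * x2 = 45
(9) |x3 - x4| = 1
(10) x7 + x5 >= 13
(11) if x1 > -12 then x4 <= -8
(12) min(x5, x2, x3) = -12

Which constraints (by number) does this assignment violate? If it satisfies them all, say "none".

(1) 3x1 + 5x7 = 3(-10) + 5(4) = -10, not -12  fails
(2) x4 = -11, x1 = -10; -11 < -10  holds
(3) x2 + x1 = 5 + (-10) = -5; -5 < -4  holds
(4) x2 = 5 > 3, so we need x1 ≤ -7; x1 = -10 ≤ -7  holds
(5) x2 = 5, and 5 ≠ 3  holds
(6) x5 + x4 = 9 + (-11) = -2; -2 ≤ -2  holds
(7) 2x7 - 4x5 = 2(4) - 4(9) = -28  holds
(8) x5 * x2 = 9 * 5 = 45  holds
(9) |-12 - (-11)| = 1  holds
(10) x7 + x5 = 4 + 9 = 13; 13 ≥ 13  holds
(11) x1 = -10 > -12, so we need x4 ≤ -8; x4 = -11 ≤ -8  holds
(12) min(9, 5, -12) = -12  holds

The assignment fails constraint 1.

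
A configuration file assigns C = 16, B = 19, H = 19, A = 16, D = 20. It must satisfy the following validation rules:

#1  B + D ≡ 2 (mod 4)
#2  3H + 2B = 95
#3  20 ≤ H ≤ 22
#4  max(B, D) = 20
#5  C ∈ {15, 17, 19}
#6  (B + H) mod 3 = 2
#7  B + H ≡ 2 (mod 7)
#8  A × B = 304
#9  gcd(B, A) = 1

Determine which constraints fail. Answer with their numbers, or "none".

Violated: 1, 3, 5, and 7.

#1 B + D = 39; 39 mod 4 = 3, not 2  false
#2 3H + 2B = 3(19) + 2(19) = 95  true
#3 H = 19 is outside [20, 22]  false
#4 max(19, 20) = 20  true
#5 C = 16 is not in {15, 17, 19}  false
#6 B + H = 38; 38 mod 3 = 2  true
#7 B + H = 38; 38 mod 7 = 3, not 2  false
#8 A × B = 16 × 19 = 304  true
#9 gcd(19, 16) = 1  true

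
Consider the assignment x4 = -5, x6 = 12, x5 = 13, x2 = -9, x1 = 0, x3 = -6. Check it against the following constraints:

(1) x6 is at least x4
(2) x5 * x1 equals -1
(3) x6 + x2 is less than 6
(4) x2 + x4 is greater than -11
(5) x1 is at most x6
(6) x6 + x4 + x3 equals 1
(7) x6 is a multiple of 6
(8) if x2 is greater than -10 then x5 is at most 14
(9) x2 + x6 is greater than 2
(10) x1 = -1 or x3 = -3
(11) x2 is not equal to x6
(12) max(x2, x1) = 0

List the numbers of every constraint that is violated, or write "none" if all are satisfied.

Constraints 2, 4, 10 do not hold.

(1) x6 = 12, x4 = -5; 12 ≥ -5  OK
(2) x5 * x1 = 13 * 0 = 0, not -1  FAIL
(3) x6 + x2 = 12 + (-9) = 3; 3 < 6  OK
(4) x2 + x4 = -9 + (-5) = -14; -14 ≤ -11, bound -11 not met  FAIL
(5) x1 = 0, x6 = 12; 0 ≤ 12  OK
(6) x6 + x4 + x3 = 12 + (-5) + (-6) = 1  OK
(7) 12 / 6 = 2, so 6 divides 12  OK
(8) x2 = -9 > -10, so we need x5 ≤ 14; x5 = 13 ≤ 14  OK
(9) x2 + x6 = -9 + 12 = 3; 3 > 2  OK
(10) x1 = 0 ≠ -1 and x3 = -6 ≠ -3; both disjuncts false  FAIL
(11) x2 = -9, x6 = 12; distinct  OK
(12) max(-9, 0) = 0  OK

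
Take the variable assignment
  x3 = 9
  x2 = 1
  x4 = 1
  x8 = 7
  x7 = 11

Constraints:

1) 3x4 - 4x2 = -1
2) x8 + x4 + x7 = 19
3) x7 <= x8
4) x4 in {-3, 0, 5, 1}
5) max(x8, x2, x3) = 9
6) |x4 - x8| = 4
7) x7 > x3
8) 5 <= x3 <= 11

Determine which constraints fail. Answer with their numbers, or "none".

The assignment fails constraints 3 and 6.

1) 3x4 - 4x2 = 3(1) - 4(1) = -1  OK
2) x8 + x4 + x7 = 7 + 1 + 11 = 19  OK
3) x7 = 11, x8 = 7; 11 > 7 (want ≤)  FAIL
4) x4 = 1 is in {-3, 0, 5, 1}  OK
5) max(7, 1, 9) = 9  OK
6) |1 - 7| = 6, not 4  FAIL
7) x7 = 11, x3 = 9; 11 > 9  OK
8) x3 = 9 lies in [5, 11]  OK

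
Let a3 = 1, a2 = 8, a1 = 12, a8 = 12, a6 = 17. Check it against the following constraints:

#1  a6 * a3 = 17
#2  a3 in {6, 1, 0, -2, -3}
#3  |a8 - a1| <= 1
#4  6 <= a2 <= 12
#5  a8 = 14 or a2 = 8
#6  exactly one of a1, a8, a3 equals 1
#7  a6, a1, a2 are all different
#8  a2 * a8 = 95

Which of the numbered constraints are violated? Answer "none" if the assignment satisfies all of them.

#1 a6 * a3 = 17 * 1 = 17  ✓
#2 a3 = 1 is in {6, 1, 0, -2, -3}  ✓
#3 |12 - 12| = 0; 0 ≤ 1  ✓
#4 a2 = 8 lies in [6, 12]  ✓
#5 a8 = 12 ≠ 14, but a2 = 8 = 8 (second disjunct)  ✓
#6 a1=12, a8=12, a3=1; 1 of them equals 1  ✓
#7 values 17, 12, 8 are pairwise distinct  ✓
#8 a2 * a8 = 8 * 12 = 96, not 95  ✗

No — constraint 8 is not satisfied.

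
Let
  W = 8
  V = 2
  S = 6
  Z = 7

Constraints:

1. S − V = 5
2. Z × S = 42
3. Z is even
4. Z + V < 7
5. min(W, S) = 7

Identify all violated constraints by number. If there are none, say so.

Constraints 1, 3, 4, 5 do not hold.

1. S − V = 6 − 2 = 4, not 5  no
2. Z × S = 7 × 6 = 42  yes
3. Z = 7 is odd  no
4. Z + V = 7 + 2 = 9; 9 ≥ 7, bound 7 not met  no
5. min(8, 6) = 6, not 7  no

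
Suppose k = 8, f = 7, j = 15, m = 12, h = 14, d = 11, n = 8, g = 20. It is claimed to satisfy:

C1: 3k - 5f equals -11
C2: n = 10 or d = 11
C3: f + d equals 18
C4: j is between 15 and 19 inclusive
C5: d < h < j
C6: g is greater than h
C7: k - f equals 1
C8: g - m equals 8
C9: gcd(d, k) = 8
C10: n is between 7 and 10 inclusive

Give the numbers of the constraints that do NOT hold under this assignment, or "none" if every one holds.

Constraint 9 is violated.

C1: 3k - 5f = 3(8) - 5(7) = -11 — holds.
C2: n = 8 ≠ 10, but d = 11 = 11 (second disjunct) — holds.
C3: f + d = 7 + 11 = 18 — holds.
C4: j = 15 lies in [15, 19] — holds.
C5: values 11 < 14 < 15 — holds.
C6: g = 20, h = 14; 20 > 14 — holds.
C7: k - f = 8 - 7 = 1 — holds.
C8: g - m = 20 - 12 = 8 — holds.
C9: gcd(11, 8) = 1, not 8 — does not hold.
C10: n = 8 lies in [7, 10] — holds.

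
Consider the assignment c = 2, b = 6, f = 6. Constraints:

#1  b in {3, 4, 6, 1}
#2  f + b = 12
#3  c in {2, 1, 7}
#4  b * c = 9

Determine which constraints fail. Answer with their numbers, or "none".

Constraint 4 does not hold.

#1 b = 6 is in {3, 4, 6, 1} — satisfied.
#2 f + b = 6 + 6 = 12 — satisfied.
#3 c = 2 is in {2, 1, 7} — satisfied.
#4 b * c = 6 * 2 = 12, not 9 — violated.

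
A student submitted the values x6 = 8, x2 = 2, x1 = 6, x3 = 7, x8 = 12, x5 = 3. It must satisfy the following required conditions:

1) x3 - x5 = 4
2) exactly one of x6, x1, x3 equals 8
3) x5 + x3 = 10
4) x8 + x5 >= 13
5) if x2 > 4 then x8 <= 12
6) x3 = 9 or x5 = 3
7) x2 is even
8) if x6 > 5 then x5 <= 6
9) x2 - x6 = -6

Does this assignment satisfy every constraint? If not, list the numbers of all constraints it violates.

1) x3 - x5 = 7 - 3 = 4  yes
2) x6=8, x1=6, x3=7; 1 of them equals 8  yes
3) x5 + x3 = 3 + 7 = 10  yes
4) x8 + x5 = 12 + 3 = 15; 15 ≥ 13  yes
5) x2 = 2, not > 4; antecedent false, conditional vacuously true  yes
6) x3 = 7 ≠ 9, but x5 = 3 = 3 (second disjunct)  yes
7) x2 = 2 is even  yes
8) x6 = 8 > 5, so we need x5 ≤ 6; x5 = 3 ≤ 6  yes
9) x2 - x6 = 2 - 8 = -6  yes

All constraints are satisfied.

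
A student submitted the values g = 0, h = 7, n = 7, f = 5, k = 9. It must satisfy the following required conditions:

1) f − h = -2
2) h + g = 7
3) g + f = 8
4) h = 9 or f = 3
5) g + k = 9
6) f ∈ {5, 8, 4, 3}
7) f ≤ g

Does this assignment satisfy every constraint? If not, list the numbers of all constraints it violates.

Violated: 3, 4, 7.

1) f − h = 5 − 7 = -2 — satisfied.
2) h + g = 7 + 0 = 7 — satisfied.
3) g + f = 0 + 5 = 5, not 8 — violated.
4) h = 7 ≠ 9 and f = 5 ≠ 3; both disjuncts false — violated.
5) g + k = 0 + 9 = 9 — satisfied.
6) f = 5 is in {5, 8, 4, 3} — satisfied.
7) f = 5, g = 0; 5 > 0 (want ≤) — violated.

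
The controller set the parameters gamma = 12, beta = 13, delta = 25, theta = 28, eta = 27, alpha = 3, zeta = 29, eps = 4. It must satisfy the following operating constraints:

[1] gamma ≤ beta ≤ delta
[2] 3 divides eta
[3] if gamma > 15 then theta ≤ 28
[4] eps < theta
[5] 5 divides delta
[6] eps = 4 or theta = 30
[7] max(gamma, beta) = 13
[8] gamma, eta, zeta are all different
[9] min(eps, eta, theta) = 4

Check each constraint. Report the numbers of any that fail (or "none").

Yes — all constraints hold.

[1] values 12 ≤ 13 ≤ 25  yes
[2] 27 / 3 = 9, so 3 divides 27  yes
[3] gamma = 12, not > 15; antecedent false, conditional vacuously true  yes
[4] eps = 4, theta = 28; 4 < 28  yes
[5] 25 / 5 = 5, so 5 divides 25  yes
[6] eps = 4 = 4 (first disjunct)  yes
[7] max(12, 13) = 13  yes
[8] values 12, 27, 29 are pairwise distinct  yes
[9] min(4, 27, 28) = 4  yes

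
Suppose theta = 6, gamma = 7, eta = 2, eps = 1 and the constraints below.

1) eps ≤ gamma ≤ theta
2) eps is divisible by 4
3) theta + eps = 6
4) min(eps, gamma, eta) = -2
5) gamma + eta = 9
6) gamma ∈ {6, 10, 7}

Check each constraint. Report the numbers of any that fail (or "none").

The assignment fails constraints 1, 2, 3, and 4.

1) values 1, 7, 6; gamma = 7 is not ≤ theta = 6 — violated.
2) 1 = 4×0 + 1, so 4 does not divide 1 — violated.
3) theta + eps = 6 + 1 = 7, not 6 — violated.
4) min(1, 7, 2) = 1, not -2 — violated.
5) gamma + eta = 7 + 2 = 9 — OK.
6) gamma = 7 is in {6, 10, 7} — OK.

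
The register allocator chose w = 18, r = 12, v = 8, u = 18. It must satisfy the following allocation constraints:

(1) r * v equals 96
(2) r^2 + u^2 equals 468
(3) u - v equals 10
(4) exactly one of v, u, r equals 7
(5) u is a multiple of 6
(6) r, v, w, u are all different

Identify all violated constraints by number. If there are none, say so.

(1) r * v = 12 * 8 = 96  ✔
(2) r^2 + u^2 = 12^2 + 18^2 = 144 + 324 = 468  ✔
(3) u - v = 18 - 8 = 10  ✔
(4) v=8, u=18, r=12; 0 of them equal 7, not exactly one  ✘
(5) 18 / 6 = 3, so 6 divides 18  ✔
(6) w = u = 18, not all different  ✘

Constraints 4, 6 do not hold.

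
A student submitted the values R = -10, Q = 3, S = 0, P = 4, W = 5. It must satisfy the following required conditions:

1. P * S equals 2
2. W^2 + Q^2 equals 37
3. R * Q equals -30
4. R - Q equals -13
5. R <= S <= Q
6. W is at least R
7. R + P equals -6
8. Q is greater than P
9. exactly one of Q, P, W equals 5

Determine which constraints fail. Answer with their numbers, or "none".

Constraints 1, 2, and 8 are violated.

1. P * S = 4 * 0 = 0, not 2  no
2. W^2 + Q^2 = 5^2 + 3^2 = 25 + 9 = 34, not 37  no
3. R * Q = -10 * 3 = -30  yes
4. R - Q = -10 - 3 = -13  yes
5. values -10 <= 0 <= 3  yes
6. W = 5, R = -10; 5 ≥ -10  yes
7. R + P = -10 + 4 = -6  yes
8. Q = 3, P = 4; 3 ≤ 4 (want >)  no
9. Q=3, P=4, W=5; 1 of them equals 5  yes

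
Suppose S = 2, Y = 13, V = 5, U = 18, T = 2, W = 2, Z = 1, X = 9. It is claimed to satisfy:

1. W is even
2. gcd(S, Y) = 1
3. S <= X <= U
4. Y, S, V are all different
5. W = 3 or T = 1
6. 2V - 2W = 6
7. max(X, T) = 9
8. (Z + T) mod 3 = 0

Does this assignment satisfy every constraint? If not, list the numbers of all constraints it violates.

1. W = 2 is even  ✓
2. gcd(2, 13) = 1  ✓
3. values 2 <= 9 <= 18  ✓
4. values 13, 2, 5 are pairwise distinct  ✓
5. W = 2 ≠ 3 and T = 2 ≠ 1; both disjuncts false  ✗
6. 2V - 2W = 2(5) - 2(2) = 6  ✓
7. max(9, 2) = 9  ✓
8. Z + T = 3; 3 mod 3 = 0  ✓

Constraint 5 is violated.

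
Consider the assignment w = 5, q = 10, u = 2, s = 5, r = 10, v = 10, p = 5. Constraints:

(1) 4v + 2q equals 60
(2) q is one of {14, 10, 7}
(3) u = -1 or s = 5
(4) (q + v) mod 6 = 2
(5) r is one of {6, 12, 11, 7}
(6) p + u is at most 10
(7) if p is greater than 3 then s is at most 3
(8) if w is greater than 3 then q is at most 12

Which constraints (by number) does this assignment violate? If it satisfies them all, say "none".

(1) 4v + 2q = 4(10) + 2(10) = 60 — satisfied.
(2) q = 10 is in {14, 10, 7} — satisfied.
(3) u = 2 ≠ -1, but s = 5 = 5 (second disjunct) — satisfied.
(4) q + v = 20; 20 mod 6 = 2 — satisfied.
(5) r = 10 is not in {6, 12, 11, 7} — violated.
(6) p + u = 5 + 2 = 7; 7 ≤ 10 — satisfied.
(7) p = 5 > 3, so we need s ≤ 3; but s = 5 > 3 — violated.
(8) w = 5 > 3, so we need q ≤ 12; q = 10 ≤ 12 — satisfied.

No — constraints 5, 7 are not satisfied.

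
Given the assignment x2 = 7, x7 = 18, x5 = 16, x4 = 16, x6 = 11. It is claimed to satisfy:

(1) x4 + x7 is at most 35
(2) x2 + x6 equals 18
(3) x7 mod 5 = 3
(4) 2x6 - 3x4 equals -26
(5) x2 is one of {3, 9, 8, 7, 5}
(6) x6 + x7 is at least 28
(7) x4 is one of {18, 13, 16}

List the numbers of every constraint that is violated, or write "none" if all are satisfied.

(1) x4 + x7 = 16 + 18 = 34; 34 ≤ 35  holds
(2) x2 + x6 = 7 + 11 = 18  holds
(3) 18 mod 5 = 3  holds
(4) 2x6 - 3x4 = 2(11) - 3(16) = -26  holds
(5) x2 = 7 is in {3, 9, 8, 7, 5}  holds
(6) x6 + x7 = 11 + 18 = 29; 29 ≥ 28  holds
(7) x4 = 16 is in {18, 13, 16}  holds

The assignment satisfies every constraint.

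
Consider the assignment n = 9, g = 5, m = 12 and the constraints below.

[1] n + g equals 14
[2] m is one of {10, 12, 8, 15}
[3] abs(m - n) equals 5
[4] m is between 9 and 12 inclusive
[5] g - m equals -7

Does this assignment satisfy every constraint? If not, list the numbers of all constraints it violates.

[1] n + g = 9 + 5 = 14 — holds.
[2] m = 12 is in {10, 12, 8, 15} — holds.
[3] abs(12 - 9) = 3, not 5 — fails.
[4] m = 12 lies in [9, 12] — holds.
[5] g - m = 5 - 12 = -7 — holds.

Violated: 3.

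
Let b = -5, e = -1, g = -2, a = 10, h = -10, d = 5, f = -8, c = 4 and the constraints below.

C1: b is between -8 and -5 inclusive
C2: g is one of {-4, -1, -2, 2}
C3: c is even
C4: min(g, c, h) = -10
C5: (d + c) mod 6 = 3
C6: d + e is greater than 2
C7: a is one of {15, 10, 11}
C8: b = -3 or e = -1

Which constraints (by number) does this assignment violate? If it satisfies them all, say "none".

All constraints are satisfied.

C1: b = -5 lies in [-8, -5] — OK.
C2: g = -2 is in {-4, -1, -2, 2} — OK.
C3: c = 4 is even — OK.
C4: min(-2, 4, -10) = -10 — OK.
C5: d + c = 9; 9 mod 6 = 3 — OK.
C6: d + e = 5 + (-1) = 4; 4 > 2 — OK.
C7: a = 10 is in {15, 10, 11} — OK.
C8: b = -5 ≠ -3, but e = -1 = -1 (second disjunct) — OK.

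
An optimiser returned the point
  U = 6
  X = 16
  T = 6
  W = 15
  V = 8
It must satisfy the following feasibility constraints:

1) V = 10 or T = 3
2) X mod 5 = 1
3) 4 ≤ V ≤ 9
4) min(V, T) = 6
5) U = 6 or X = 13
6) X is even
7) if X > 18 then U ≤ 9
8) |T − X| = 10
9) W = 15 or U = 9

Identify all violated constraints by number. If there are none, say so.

1) V = 8 ≠ 10 and T = 6 ≠ 3; both disjuncts false  ✗
2) 16 mod 5 = 1  ✓
3) V = 8 lies in [4, 9]  ✓
4) min(8, 6) = 6  ✓
5) U = 6 = 6 (first disjunct)  ✓
6) X = 16 is even  ✓
7) X = 16, not > 18; antecedent false, conditional vacuously true  ✓
8) |6 − 16| = 10  ✓
9) W = 15 = 15 (first disjunct)  ✓

The assignment fails constraint 1.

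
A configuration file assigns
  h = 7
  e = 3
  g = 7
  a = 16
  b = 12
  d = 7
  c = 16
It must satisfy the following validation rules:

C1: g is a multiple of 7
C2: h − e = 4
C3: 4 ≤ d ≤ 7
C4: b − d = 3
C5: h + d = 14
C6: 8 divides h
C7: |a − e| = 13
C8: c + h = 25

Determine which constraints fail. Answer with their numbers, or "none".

Constraints 4, 6, 8 do not hold.

C1: 7 / 7 = 1, so 7 divides 7  ✓
C2: h − e = 7 − 3 = 4  ✓
C3: d = 7 lies in [4, 7]  ✓
C4: b − d = 12 − 7 = 5, not 3  ✗
C5: h + d = 7 + 7 = 14  ✓
C6: 7 = 8×0 + 7, so 8 does not divide 7  ✗
C7: |16 − 3| = 13  ✓
C8: c + h = 16 + 7 = 23, not 25  ✗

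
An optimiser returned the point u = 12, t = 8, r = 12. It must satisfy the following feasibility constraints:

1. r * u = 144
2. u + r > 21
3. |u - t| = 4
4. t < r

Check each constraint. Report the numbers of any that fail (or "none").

No violations.

1. r * u = 12 * 12 = 144  holds
2. u + r = 12 + 12 = 24; 24 > 21  holds
3. |12 - 8| = 4  holds
4. t = 8, r = 12; 8 < 12  holds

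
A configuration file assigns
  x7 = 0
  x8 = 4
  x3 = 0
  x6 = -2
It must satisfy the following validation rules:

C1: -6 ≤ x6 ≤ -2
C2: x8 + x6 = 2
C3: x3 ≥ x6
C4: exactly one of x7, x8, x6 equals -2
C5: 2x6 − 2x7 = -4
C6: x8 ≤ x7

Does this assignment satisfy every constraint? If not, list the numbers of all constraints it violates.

Constraint 6 is violated.

C1: x6 = -2 lies in [-6, -2]  holds
C2: x8 + x6 = 4 + (-2) = 2  holds
C3: x3 = 0, x6 = -2; 0 ≥ -2  holds
C4: x7=0, x8=4, x6=-2; 1 of them equals -2  holds
C5: 2x6 − 2x7 = 2(-2) − 2(0) = -4  holds
C6: x8 = 4, x7 = 0; 4 > 0 (want ≤)  fails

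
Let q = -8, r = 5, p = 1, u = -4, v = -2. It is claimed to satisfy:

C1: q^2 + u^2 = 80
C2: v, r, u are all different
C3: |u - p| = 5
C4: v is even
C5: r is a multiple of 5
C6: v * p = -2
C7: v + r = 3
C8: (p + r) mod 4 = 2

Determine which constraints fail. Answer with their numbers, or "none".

All constraints are satisfied.

C1: q^2 + u^2 = (-8)^2 + (-4)^2 = 64 + 16 = 80 — OK.
C2: values -2, 5, -4 are pairwise distinct — OK.
C3: |-4 - 1| = 5 — OK.
C4: v = -2 is even — OK.
C5: 5 / 5 = 1, so 5 divides 5 — OK.
C6: v * p = -2 * 1 = -2 — OK.
C7: v + r = -2 + 5 = 3 — OK.
C8: p + r = 6; 6 mod 4 = 2 — OK.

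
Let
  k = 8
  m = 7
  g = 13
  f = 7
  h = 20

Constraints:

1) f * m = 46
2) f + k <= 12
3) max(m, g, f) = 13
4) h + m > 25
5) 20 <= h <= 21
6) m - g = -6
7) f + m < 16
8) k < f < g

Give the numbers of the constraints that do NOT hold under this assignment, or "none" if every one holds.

1) f * m = 7 * 7 = 49, not 46 — does not hold.
2) f + k = 7 + 8 = 15; 15 > 12, bound 12 not met — does not hold.
3) max(7, 13, 7) = 13 — holds.
4) h + m = 20 + 7 = 27; 27 > 25 — holds.
5) h = 20 lies in [20, 21] — holds.
6) m - g = 7 - 13 = -6 — holds.
7) f + m = 7 + 7 = 14; 14 < 16 — holds.
8) values 8, 7, 13; k = 8 is not < f = 7 — does not hold.

Constraints 1, 2, and 8 are violated.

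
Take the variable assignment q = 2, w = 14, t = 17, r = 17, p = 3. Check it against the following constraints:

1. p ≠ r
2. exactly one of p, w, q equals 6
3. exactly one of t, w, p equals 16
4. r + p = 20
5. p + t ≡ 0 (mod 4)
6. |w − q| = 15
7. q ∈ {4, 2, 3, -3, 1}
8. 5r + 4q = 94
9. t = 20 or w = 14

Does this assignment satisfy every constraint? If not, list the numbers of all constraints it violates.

No — constraints 2, 3, 6, 8 are not satisfied.

1. p = 3, r = 17; distinct  OK
2. p=3, w=14, q=2; 0 of them equal 6, not exactly one  FAIL
3. t=17, w=14, p=3; 0 of them equal 16, not exactly one  FAIL
4. r + p = 17 + 3 = 20  OK
5. p + t = 20; 20 mod 4 = 0  OK
6. |14 − 2| = 12, not 15  FAIL
7. q = 2 is in {4, 2, 3, -3, 1}  OK
8. 5r + 4q = 5(17) + 4(2) = 93, not 94  FAIL
9. t = 17 ≠ 20, but w = 14 = 14 (second disjunct)  OK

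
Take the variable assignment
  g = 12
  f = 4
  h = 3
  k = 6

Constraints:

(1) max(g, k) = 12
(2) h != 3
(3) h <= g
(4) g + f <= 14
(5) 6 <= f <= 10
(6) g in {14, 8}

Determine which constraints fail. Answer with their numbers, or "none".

(1) max(12, 6) = 12  yes
(2) h = 3, but 3 is required to differ  no
(3) h = 3, g = 12; 3 ≤ 12  yes
(4) g + f = 12 + 4 = 16; 16 > 14, bound 14 not met  no
(5) f = 4 is outside [6, 10]  no
(6) g = 12 is not in {14, 8}  no

Constraints 2, 4, 5, 6 do not hold.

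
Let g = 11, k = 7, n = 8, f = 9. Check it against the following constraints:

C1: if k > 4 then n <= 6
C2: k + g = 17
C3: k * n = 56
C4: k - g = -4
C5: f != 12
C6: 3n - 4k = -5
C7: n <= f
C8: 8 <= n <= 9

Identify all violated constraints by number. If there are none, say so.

C1: k = 7 > 4, so we need n ≤ 6; but n = 8 > 6  fails
C2: k + g = 7 + 11 = 18, not 17  fails
C3: k * n = 7 * 8 = 56  holds
C4: k - g = 7 - 11 = -4  holds
C5: f = 9, and 9 ≠ 12  holds
C6: 3n - 4k = 3(8) - 4(7) = -4, not -5  fails
C7: n = 8, f = 9; 8 ≤ 9  holds
C8: n = 8 lies in [8, 9]  holds

The assignment fails constraints 1, 2, 6.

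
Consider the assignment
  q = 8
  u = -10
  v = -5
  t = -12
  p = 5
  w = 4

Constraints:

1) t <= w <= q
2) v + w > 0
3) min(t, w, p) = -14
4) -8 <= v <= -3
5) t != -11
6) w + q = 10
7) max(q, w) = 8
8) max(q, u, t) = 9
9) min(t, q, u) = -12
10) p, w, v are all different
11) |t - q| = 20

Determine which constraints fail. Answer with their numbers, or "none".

Constraints 2, 3, 6, and 8 are violated.

1) values -12 <= 4 <= 8 — holds.
2) v + w = -5 + 4 = -1; -1 ≤ 0, bound 0 not met — does not hold.
3) min(-12, 4, 5) = -12, not -14 — does not hold.
4) v = -5 lies in [-8, -3] — holds.
5) t = -12, and -12 ≠ -11 — holds.
6) w + q = 4 + 8 = 12, not 10 — does not hold.
7) max(8, 4) = 8 — holds.
8) max(8, -10, -12) = 8, not 9 — does not hold.
9) min(-12, 8, -10) = -12 — holds.
10) values 5, 4, -5 are pairwise distinct — holds.
11) |-12 - 8| = 20 — holds.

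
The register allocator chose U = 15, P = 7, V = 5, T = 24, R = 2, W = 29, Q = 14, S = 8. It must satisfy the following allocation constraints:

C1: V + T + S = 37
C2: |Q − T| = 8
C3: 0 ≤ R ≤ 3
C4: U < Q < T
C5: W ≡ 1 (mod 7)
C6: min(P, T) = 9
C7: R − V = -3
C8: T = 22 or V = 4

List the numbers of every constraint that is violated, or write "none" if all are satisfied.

C1: V + T + S = 5 + 24 + 8 = 37  yes
C2: |14 − 24| = 10, not 8  no
C3: R = 2 lies in [0, 3]  yes
C4: values 15, 14, 24; U = 15 is not < Q = 14  no
C5: 29 mod 7 = 1  yes
C6: min(7, 24) = 7, not 9  no
C7: R − V = 2 − 5 = -3  yes
C8: T = 24 ≠ 22 and V = 5 ≠ 4; both disjuncts false  no

The assignment fails constraints 2, 4, 6, and 8.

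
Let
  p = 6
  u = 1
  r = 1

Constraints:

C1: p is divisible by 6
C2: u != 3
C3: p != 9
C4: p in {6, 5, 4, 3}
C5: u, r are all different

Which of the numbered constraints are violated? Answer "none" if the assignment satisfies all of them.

No — constraint 5 is not satisfied.

C1: 6 / 6 = 1, so 6 divides 6 — holds.
C2: u = 1, and 1 ≠ 3 — holds.
C3: p = 6, and 6 ≠ 9 — holds.
C4: p = 6 is in {6, 5, 4, 3} — holds.
C5: u = r = 1, not all different — does not hold.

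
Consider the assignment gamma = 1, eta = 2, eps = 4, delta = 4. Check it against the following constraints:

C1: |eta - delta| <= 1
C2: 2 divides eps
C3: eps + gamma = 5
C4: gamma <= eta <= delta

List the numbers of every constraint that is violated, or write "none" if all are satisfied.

No — constraint 1 is not satisfied.

C1: |2 - 4| = 2; 2 > 1, exceeds bound 1  false
C2: 4 / 2 = 2, so 2 divides 4  true
C3: eps + gamma = 4 + 1 = 5  true
C4: values 1 <= 2 <= 4  true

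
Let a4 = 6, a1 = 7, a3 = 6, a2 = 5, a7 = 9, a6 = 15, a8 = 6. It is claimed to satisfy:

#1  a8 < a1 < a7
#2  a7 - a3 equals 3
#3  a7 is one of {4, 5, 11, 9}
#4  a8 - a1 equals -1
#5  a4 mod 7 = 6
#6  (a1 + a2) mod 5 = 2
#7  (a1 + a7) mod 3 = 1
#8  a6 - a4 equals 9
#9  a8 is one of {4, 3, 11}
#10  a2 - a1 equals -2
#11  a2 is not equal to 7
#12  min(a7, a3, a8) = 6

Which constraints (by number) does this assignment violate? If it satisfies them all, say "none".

The assignment fails constraint 9.

#1 values 6 < 7 < 9 — holds.
#2 a7 - a3 = 9 - 6 = 3 — holds.
#3 a7 = 9 is in {4, 5, 11, 9} — holds.
#4 a8 - a1 = 6 - 7 = -1 — holds.
#5 6 mod 7 = 6 — holds.
#6 a1 + a2 = 12; 12 mod 5 = 2 — holds.
#7 a1 + a7 = 16; 16 mod 3 = 1 — holds.
#8 a6 - a4 = 15 - 6 = 9 — holds.
#9 a8 = 6 is not in {4, 3, 11} — does not hold.
#10 a2 - a1 = 5 - 7 = -2 — holds.
#11 a2 = 5, and 5 ≠ 7 — holds.
#12 min(9, 6, 6) = 6 — holds.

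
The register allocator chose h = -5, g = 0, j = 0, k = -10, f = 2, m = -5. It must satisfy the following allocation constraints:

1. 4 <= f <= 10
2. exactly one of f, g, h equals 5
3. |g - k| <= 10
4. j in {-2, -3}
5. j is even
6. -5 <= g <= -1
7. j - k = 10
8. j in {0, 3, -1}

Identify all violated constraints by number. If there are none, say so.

The assignment fails constraints 1, 2, 4, and 6.

1. f = 2 is outside [4, 10]  no
2. f=2, g=0, h=-5; 0 of them equal 5, not exactly one  no
3. |0 - (-10)| = 10; 10 ≤ 10  yes
4. j = 0 is not in {-2, -3}  no
5. j = 0 is even  yes
6. g = 0 is outside [-5, -1]  no
7. j - k = 0 - (-10) = 10  yes
8. j = 0 is in {0, 3, -1}  yes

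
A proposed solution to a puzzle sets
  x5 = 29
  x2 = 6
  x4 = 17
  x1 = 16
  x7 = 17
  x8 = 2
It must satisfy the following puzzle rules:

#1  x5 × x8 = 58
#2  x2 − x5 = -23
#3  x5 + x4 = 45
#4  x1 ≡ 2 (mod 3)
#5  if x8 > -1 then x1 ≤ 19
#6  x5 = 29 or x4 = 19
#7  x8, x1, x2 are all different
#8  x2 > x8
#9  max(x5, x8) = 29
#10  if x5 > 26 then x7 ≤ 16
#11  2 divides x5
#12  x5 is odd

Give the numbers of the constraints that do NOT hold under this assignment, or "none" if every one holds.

#1 x5 × x8 = 29 × 2 = 58 — holds.
#2 x2 − x5 = 6 − 29 = -23 — holds.
#3 x5 + x4 = 29 + 17 = 46, not 45 — fails.
#4 16 mod 3 = 1, not 2 — fails.
#5 x8 = 2 > -1, so we need x1 ≤ 19; x1 = 16 ≤ 19 — holds.
#6 x5 = 29 = 29 (first disjunct) — holds.
#7 values 2, 16, 6 are pairwise distinct — holds.
#8 x2 = 6, x8 = 2; 6 > 2 — holds.
#9 max(29, 2) = 29 — holds.
#10 x5 = 29 > 26, so we need x7 ≤ 16; but x7 = 17 > 16 — fails.
#11 29 = 2×14 + 1, so 2 does not divide 29 — fails.
#12 x5 = 29 is odd — holds.

Constraints 3, 4, 10, and 11 do not hold.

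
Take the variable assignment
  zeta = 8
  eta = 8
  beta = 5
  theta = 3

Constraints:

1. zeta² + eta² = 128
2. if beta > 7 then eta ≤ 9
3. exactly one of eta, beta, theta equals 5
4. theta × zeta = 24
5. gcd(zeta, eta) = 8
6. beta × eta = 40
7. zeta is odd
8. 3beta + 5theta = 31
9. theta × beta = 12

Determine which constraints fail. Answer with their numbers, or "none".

1. zeta² + eta² = 8² + 8² = 64 + 64 = 128 — holds.
2. beta = 5, not > 7; antecedent false, conditional vacuously true — holds.
3. eta=8, beta=5, theta=3; 1 of them equals 5 — holds.
4. theta × zeta = 3 × 8 = 24 — holds.
5. gcd(8, 8) = 8 — holds.
6. beta × eta = 5 × 8 = 40 — holds.
7. zeta = 8 is even — fails.
8. 3beta + 5theta = 3(5) + 5(3) = 30, not 31 — fails.
9. theta × beta = 3 × 5 = 15, not 12 — fails.

No — constraints 7, 8, 9 are not satisfied.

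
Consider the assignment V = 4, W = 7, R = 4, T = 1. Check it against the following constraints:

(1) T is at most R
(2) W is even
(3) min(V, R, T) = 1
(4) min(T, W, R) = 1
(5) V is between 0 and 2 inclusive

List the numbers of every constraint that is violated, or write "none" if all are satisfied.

(1) T = 1, R = 4; 1 ≤ 4  ✓
(2) W = 7 is odd  ✗
(3) min(4, 4, 1) = 1  ✓
(4) min(1, 7, 4) = 1  ✓
(5) V = 4 is outside [0, 2]  ✗

No — constraints 2 and 5 are not satisfied.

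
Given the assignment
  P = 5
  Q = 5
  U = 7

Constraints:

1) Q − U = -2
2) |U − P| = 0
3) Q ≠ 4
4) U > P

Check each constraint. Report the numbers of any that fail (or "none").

1) Q − U = 5 − 7 = -2  ✓
2) |7 − 5| = 2, not 0  ✗
3) Q = 5, and 5 ≠ 4  ✓
4) U = 7, P = 5; 7 > 5  ✓

No — constraint 2 is not satisfied.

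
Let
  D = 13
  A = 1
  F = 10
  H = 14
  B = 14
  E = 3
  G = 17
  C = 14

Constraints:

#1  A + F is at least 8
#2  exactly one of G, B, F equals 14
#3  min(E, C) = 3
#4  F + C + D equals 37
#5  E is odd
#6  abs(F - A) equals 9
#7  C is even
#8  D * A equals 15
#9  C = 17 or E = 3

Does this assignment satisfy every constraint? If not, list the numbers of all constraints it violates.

Constraint 8 is violated.

#1 A + F = 1 + 10 = 11; 11 ≥ 8 — satisfied.
#2 G=17, B=14, F=10; 1 of them equals 14 — satisfied.
#3 min(3, 14) = 3 — satisfied.
#4 F + C + D = 10 + 14 + 13 = 37 — satisfied.
#5 E = 3 is odd — satisfied.
#6 abs(10 - 1) = 9 — satisfied.
#7 C = 14 is even — satisfied.
#8 D * A = 13 * 1 = 13, not 15 — violated.
#9 C = 14 ≠ 17, but E = 3 = 3 (second disjunct) — satisfied.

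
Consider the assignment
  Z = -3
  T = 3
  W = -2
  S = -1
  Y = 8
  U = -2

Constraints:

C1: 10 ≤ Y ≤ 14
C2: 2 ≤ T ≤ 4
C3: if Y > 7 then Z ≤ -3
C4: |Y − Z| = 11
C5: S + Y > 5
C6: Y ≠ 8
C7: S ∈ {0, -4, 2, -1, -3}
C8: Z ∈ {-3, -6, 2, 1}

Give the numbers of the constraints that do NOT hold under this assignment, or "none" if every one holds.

C1: Y = 8 is outside [10, 14]  ✗
C2: T = 3 lies in [2, 4]  ✓
C3: Y = 8 > 7, so we need Z ≤ -3; Z = -3 ≤ -3  ✓
C4: |8 − (-3)| = 11  ✓
C5: S + Y = -1 + 8 = 7; 7 > 5  ✓
C6: Y = 8, but 8 is required to differ  ✗
C7: S = -1 is in {0, -4, 2, -1, -3}  ✓
C8: Z = -3 is in {-3, -6, 2, 1}  ✓

Violated: 1 and 6.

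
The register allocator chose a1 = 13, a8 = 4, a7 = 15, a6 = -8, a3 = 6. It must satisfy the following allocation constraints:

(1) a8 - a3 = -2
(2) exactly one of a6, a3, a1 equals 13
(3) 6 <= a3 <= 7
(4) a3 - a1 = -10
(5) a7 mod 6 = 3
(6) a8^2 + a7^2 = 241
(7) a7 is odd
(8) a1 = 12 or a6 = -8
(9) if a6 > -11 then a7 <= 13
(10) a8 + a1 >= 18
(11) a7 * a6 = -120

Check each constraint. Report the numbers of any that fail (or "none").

(1) a8 - a3 = 4 - 6 = -2 — holds.
(2) a6=-8, a3=6, a1=13; 1 of them equals 13 — holds.
(3) a3 = 6 lies in [6, 7] — holds.
(4) a3 - a1 = 6 - 13 = -7, not -10 — does not hold.
(5) 15 mod 6 = 3 — holds.
(6) a8^2 + a7^2 = 4^2 + 15^2 = 16 + 225 = 241 — holds.
(7) a7 = 15 is odd — holds.
(8) a1 = 13 ≠ 12, but a6 = -8 = -8 (second disjunct) — holds.
(9) a6 = -8 > -11, so we need a7 ≤ 13; but a7 = 15 > 13 — does not hold.
(10) a8 + a1 = 4 + 13 = 17; 17 < 18, bound 18 not met — does not hold.
(11) a7 * a6 = 15 * (-8) = -120 — holds.

No — constraints 4, 9, 10 are not satisfied.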